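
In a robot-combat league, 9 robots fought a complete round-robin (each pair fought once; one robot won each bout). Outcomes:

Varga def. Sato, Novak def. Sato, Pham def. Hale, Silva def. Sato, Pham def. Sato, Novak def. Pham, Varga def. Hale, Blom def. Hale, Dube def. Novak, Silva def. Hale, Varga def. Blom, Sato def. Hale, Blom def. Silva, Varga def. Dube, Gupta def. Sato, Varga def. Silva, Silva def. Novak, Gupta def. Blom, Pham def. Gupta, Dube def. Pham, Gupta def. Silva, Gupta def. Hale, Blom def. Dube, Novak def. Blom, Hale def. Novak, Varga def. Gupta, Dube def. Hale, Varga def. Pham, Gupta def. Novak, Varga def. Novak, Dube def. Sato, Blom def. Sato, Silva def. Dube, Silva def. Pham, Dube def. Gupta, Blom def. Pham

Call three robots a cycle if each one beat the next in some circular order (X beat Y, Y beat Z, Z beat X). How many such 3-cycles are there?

10

Win totals: Sato 1, Dube 5, Pham 3, Hale 1, Gupta 5, Blom 5, Silva 5, Varga 8, Novak 3.
A robot with w wins dominates both others in C(w,2) triples; summing gives 0 + 10 + 3 + 0 + 10 + 10 + 10 + 28 + 3 = 74 transitive triples.
Total triples C(9,3) = 84, so cyclic triples = 84 − 74 = 10.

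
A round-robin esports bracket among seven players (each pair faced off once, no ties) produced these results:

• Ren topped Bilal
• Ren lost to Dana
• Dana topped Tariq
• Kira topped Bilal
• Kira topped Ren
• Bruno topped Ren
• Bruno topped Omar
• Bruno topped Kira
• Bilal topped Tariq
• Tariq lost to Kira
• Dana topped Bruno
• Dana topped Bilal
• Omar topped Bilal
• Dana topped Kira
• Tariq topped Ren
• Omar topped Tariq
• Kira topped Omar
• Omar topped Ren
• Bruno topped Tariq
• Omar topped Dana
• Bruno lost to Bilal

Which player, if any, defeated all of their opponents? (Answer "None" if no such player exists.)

None

Highest win total is Dana with 5 (out of 6 possible).
Dana lost to Omar, so no player went undefeated.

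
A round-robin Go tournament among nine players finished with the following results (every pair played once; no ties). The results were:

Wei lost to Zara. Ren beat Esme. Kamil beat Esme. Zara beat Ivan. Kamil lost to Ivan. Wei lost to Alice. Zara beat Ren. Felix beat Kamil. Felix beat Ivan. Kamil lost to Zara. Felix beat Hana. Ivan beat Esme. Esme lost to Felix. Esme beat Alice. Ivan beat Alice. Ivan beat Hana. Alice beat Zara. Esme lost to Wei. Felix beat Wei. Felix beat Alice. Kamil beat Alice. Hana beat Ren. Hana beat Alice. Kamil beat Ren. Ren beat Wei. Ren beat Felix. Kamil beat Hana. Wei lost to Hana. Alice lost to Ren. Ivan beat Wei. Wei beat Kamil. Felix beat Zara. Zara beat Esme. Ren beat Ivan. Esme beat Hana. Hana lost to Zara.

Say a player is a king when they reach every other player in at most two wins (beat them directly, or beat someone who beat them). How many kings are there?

5

Esme cannot reach Kamil, Felix, Ivan in two steps.
Kamil reaches everyone (king).
Wei cannot reach Felix, Ivan, Zara in two steps.
Felix reaches everyone (king).
Ivan cannot reach Felix in two steps.
Alice cannot reach Felix in two steps.
Zara reaches everyone (king).
Ren reaches everyone (king).
Hana reaches everyone (king).
Kings: Kamil, Felix, Zara, Ren, Hana — 5.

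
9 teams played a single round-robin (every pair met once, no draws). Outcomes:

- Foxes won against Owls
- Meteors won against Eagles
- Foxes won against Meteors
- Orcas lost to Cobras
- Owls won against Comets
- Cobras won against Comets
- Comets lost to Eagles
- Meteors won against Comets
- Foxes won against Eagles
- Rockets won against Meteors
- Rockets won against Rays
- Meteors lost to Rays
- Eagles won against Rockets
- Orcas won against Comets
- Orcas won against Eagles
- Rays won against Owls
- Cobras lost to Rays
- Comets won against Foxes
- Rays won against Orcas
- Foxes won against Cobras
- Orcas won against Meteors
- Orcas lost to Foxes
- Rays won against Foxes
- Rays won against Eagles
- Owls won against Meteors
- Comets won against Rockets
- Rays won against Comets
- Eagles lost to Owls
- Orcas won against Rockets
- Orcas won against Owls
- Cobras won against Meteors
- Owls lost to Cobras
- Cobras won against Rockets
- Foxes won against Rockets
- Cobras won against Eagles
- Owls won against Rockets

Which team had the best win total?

Rays

Win totals: Cobras 6, Rockets 2, Meteors 2, Orcas 5, Rays 7, Foxes 6, Owls 4, Comets 2, Eagles 2.
Rays leads with 7 wins (next highest: 6).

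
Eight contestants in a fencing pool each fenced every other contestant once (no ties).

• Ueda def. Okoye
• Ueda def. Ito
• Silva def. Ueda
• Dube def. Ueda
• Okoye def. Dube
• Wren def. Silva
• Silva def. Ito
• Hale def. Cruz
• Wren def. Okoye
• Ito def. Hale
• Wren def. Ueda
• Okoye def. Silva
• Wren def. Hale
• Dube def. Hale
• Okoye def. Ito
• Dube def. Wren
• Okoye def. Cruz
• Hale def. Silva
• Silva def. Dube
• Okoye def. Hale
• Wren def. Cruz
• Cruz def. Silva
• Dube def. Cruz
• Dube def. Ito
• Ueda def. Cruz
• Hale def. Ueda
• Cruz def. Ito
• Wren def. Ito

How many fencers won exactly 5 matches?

Win totals: Ueda 3, Dube 5, Okoye 5, Silva 3, Ito 1, Wren 6, Cruz 2, Hale 3.
Exactly 5: Dube, Okoye — 2 fencers.

2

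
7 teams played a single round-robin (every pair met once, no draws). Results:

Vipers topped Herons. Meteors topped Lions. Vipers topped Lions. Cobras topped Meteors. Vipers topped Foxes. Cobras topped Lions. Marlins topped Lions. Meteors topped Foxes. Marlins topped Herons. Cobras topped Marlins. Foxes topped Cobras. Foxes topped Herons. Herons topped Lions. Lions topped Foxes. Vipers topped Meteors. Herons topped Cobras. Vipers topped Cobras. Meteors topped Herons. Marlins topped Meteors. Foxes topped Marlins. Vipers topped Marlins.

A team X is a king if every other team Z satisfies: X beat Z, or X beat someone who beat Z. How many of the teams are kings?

Vipers reaches everyone (king).
Lions cannot reach Vipers, Meteors in two steps.
Herons cannot reach Vipers in two steps.
Marlins cannot reach Vipers in two steps.
Cobras cannot reach Vipers in two steps.
Foxes cannot reach Vipers in two steps.
Meteors cannot reach Vipers in two steps.
Kings: Vipers — 1.

1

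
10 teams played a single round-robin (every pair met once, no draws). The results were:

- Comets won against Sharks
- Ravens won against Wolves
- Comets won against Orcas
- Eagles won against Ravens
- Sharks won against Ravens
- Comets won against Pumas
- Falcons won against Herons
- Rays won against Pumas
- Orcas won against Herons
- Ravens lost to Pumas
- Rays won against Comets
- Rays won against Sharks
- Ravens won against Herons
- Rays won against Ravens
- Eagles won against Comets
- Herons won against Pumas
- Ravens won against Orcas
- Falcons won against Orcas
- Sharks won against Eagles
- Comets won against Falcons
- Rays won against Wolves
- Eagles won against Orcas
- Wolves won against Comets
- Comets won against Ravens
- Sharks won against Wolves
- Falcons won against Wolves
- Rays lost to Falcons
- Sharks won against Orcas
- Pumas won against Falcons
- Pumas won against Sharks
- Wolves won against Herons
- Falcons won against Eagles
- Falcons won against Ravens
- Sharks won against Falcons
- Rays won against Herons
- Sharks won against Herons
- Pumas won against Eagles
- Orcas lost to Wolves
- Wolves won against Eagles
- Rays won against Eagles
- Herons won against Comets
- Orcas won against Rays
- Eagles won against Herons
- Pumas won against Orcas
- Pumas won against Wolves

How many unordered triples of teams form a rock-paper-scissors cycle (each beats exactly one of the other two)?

Win totals: Ravens 3, Falcons 6, Rays 7, Eagles 4, Sharks 6, Comets 5, Wolves 4, Herons 2, Orcas 2, Pumas 6.
A team with w wins dominates both others in C(w,2) triples; summing gives 3 + 15 + 21 + 6 + 15 + 10 + 6 + 1 + 1 + 15 = 93 transitive triples.
Total triples C(10,3) = 120, so cyclic triples = 120 − 93 = 27.

27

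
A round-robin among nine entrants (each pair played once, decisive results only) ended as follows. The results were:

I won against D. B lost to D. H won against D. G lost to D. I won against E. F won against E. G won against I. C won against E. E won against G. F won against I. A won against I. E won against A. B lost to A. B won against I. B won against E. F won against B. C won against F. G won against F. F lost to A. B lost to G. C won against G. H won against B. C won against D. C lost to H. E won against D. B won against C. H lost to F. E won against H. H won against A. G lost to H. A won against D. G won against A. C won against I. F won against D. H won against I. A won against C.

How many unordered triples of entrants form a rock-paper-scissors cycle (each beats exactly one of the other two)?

22

Win totals: A 5, B 3, C 5, D 2, E 4, F 5, G 4, H 6, I 2.
An entrant with w wins dominates both others in C(w,2) triples; summing gives 10 + 3 + 10 + 1 + 6 + 10 + 6 + 15 + 1 = 62 transitive triples.
Total triples C(9,3) = 84, so cyclic triples = 84 − 62 = 22.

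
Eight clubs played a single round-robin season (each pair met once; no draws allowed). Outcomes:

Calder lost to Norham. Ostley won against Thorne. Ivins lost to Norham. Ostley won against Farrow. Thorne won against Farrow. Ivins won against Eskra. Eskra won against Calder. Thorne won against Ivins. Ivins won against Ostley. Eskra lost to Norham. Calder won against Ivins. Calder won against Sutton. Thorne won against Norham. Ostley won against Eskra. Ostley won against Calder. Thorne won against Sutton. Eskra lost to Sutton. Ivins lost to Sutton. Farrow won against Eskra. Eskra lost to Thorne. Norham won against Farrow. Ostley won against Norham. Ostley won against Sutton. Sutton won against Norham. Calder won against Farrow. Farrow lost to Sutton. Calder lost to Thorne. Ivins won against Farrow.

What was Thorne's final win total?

Thorne's results: beat Farrow, Ivins, Eskra, Calder, Norham, Sutton; lost to Ostley.
That is 6 wins.

6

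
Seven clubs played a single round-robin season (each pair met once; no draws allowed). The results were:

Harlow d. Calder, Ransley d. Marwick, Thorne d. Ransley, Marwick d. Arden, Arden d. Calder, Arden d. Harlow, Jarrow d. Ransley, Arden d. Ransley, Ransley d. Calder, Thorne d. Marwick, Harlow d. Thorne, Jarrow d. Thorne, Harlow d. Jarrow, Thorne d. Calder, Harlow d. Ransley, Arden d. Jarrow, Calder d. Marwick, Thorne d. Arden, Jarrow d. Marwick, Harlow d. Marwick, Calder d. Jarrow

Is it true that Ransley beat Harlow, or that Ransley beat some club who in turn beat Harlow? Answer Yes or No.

Ransley did not beat Harlow directly.
Ransley beat Marwick, Calder, but each of them lost to Harlow. No two-step path.

No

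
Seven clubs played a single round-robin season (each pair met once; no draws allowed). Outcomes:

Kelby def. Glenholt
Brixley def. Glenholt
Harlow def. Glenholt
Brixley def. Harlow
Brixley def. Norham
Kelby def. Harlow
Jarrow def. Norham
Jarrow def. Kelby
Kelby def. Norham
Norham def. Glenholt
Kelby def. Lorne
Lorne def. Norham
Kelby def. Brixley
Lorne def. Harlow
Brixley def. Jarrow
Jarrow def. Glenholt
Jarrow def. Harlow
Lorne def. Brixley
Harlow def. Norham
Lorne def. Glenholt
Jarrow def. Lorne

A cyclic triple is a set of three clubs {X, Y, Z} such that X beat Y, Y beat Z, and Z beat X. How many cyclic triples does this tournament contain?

2

Win totals: Lorne 4, Brixley 4, Harlow 2, Kelby 5, Jarrow 5, Norham 1, Glenholt 0.
A club with w wins dominates both others in C(w,2) triples; summing gives 6 + 6 + 1 + 10 + 10 + 0 + 0 = 33 transitive triples.
Total triples C(7,3) = 35, so cyclic triples = 35 − 33 = 2.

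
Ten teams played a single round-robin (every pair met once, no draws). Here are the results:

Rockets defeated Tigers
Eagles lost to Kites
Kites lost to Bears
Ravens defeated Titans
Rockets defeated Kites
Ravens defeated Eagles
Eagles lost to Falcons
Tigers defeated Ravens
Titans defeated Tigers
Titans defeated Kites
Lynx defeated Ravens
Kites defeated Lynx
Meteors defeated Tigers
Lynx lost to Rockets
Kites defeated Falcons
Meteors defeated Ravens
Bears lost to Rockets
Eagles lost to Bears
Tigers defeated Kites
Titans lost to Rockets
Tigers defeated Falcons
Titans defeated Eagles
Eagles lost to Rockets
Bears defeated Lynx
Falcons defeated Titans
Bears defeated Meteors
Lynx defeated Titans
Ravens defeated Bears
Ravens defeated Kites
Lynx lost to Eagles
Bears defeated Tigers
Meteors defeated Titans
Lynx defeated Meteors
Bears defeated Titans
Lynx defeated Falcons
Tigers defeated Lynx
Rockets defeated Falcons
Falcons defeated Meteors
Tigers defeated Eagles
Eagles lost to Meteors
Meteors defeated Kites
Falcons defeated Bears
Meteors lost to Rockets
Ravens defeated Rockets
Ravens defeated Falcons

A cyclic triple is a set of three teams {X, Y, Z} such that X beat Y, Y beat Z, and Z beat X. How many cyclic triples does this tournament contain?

Win totals: Ravens 6, Lynx 4, Falcons 4, Bears 6, Tigers 5, Eagles 1, Rockets 8, Meteors 5, Kites 3, Titans 3.
A team with w wins dominates both others in C(w,2) triples; summing gives 15 + 6 + 6 + 15 + 10 + 0 + 28 + 10 + 3 + 3 = 96 transitive triples.
Total triples C(10,3) = 120, so cyclic triples = 120 − 96 = 24.

24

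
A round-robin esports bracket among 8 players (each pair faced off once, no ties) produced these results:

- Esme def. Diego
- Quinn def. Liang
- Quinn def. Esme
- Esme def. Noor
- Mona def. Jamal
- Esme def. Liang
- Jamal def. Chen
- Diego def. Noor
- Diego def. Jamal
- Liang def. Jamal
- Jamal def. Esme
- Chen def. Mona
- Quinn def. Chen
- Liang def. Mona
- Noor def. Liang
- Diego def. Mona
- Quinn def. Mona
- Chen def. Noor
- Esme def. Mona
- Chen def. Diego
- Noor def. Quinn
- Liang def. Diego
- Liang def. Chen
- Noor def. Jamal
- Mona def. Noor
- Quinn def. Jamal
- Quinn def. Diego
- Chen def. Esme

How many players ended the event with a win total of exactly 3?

2

Win totals: Jamal 2, Noor 3, Mona 2, Liang 4, Quinn 6, Esme 4, Diego 3, Chen 4.
Exactly 3: Noor, Diego — 2 players.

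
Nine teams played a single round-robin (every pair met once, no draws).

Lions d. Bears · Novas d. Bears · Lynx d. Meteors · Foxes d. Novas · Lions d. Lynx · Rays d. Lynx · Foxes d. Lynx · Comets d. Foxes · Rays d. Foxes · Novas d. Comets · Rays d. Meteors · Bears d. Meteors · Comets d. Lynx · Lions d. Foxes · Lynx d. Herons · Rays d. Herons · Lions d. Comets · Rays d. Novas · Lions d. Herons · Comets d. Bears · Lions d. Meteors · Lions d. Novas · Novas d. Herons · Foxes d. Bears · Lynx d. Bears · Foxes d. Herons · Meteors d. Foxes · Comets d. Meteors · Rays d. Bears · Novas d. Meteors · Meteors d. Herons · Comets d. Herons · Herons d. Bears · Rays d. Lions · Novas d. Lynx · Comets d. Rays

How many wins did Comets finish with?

6

Comets' results: beat Herons, Foxes, Bears, Rays, Lynx, Meteors; lost to Lions, Novas.
That is 6 wins.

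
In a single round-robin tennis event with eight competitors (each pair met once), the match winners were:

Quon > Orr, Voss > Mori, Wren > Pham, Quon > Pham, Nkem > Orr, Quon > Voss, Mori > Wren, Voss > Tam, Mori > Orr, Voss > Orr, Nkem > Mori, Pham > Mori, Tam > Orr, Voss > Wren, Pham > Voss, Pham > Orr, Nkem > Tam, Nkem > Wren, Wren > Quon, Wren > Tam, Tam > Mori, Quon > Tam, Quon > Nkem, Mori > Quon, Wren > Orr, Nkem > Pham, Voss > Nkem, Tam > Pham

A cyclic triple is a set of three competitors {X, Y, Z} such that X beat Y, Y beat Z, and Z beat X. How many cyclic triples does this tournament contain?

11

Win totals: Mori 3, Orr 0, Pham 3, Quon 5, Nkem 5, Voss 5, Wren 4, Tam 3.
A competitor with w wins dominates both others in C(w,2) triples; summing gives 3 + 0 + 3 + 10 + 10 + 10 + 6 + 3 = 45 transitive triples.
Total triples C(8,3) = 56, so cyclic triples = 56 − 45 = 11.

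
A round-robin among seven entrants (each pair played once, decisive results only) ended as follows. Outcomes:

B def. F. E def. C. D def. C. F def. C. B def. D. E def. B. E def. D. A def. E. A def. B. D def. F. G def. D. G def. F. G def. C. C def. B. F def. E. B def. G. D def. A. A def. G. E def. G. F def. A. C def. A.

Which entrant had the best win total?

E

Win totals: A 3, B 3, C 2, D 3, E 4, F 3, G 3.
E leads with 4 wins (next highest: 3).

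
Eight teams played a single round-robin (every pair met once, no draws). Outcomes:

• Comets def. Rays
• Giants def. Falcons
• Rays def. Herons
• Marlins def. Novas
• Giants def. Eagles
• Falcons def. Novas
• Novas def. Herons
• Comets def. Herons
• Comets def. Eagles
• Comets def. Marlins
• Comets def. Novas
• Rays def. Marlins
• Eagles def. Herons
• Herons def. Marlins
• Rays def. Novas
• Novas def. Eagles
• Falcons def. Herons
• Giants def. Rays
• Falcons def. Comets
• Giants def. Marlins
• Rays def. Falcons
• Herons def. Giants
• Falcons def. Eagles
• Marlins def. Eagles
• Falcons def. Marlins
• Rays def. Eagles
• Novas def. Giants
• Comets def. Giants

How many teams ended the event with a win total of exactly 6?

Win totals: Falcons 5, Comets 6, Rays 5, Novas 3, Eagles 1, Marlins 2, Giants 4, Herons 2.
Exactly 6: Comets — 1 team.

1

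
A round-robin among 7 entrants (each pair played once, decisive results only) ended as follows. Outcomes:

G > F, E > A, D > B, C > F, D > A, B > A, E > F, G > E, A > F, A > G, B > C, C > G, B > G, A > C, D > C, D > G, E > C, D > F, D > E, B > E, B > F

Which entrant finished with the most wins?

Win totals: A 3, B 5, C 2, D 6, E 3, F 0, G 2.
D leads with 6 wins (next highest: 5).

D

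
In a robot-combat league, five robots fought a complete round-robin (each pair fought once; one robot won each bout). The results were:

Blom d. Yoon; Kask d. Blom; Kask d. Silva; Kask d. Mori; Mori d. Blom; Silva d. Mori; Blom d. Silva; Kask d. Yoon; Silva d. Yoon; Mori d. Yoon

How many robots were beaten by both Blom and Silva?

Blom beat: Yoon, Silva.
Silva beat: Yoon, Mori.
Both beat: Yoon — 1.

1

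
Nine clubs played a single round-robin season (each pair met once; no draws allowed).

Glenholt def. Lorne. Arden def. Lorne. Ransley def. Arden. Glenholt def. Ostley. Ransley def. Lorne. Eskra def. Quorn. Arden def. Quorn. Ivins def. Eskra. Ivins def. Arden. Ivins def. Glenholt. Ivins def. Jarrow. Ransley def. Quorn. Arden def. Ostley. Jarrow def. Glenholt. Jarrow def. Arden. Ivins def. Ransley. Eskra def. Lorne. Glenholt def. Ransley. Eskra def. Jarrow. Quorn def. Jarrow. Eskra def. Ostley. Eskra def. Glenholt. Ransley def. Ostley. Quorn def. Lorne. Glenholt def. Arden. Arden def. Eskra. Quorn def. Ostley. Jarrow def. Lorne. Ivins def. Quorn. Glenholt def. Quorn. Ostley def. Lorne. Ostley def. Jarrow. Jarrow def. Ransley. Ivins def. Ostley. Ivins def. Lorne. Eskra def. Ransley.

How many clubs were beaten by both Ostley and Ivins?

Ostley beat: Jarrow, Lorne.
Ivins beat: Ransley, Eskra, Ostley, Arden, Quorn, Jarrow, Glenholt, Lorne.
Both beat: Jarrow, Lorne — 2.

2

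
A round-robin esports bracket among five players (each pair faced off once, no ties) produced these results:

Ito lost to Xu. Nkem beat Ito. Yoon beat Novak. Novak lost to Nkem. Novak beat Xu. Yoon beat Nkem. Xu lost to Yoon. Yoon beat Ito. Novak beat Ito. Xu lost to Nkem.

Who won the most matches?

Win totals: Yoon 4, Novak 2, Xu 1, Ito 0, Nkem 3.
Yoon leads with 4 wins (next highest: 3).

Yoon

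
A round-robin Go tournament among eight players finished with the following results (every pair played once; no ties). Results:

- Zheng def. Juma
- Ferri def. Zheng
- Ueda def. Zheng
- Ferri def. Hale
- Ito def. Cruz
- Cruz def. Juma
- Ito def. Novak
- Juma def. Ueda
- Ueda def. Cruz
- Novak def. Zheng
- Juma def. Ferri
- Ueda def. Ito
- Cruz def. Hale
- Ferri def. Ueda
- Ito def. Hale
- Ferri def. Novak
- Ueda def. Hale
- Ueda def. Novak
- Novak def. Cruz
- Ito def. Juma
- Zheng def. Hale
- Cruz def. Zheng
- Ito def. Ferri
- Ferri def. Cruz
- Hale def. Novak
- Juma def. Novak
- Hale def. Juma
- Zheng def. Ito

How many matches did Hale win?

Hale's results: beat Novak, Juma; lost to Ito, Ueda, Cruz, Ferri, Zheng.
That is 2 wins.

2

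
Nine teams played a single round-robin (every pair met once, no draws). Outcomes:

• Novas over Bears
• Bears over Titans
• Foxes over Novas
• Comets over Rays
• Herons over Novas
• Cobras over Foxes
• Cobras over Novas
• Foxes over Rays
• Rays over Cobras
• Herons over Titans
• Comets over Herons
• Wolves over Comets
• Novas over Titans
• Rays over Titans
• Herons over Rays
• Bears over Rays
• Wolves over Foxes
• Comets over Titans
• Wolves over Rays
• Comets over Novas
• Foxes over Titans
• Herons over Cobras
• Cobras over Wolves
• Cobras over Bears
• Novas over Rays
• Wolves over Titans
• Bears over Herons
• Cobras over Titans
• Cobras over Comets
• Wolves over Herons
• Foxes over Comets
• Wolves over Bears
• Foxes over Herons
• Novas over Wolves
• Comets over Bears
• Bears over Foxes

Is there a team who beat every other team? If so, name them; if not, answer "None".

None

Highest win total is Wolves with 6 (out of 8 possible).
Wolves lost to Novas, Cobras, so no team went undefeated.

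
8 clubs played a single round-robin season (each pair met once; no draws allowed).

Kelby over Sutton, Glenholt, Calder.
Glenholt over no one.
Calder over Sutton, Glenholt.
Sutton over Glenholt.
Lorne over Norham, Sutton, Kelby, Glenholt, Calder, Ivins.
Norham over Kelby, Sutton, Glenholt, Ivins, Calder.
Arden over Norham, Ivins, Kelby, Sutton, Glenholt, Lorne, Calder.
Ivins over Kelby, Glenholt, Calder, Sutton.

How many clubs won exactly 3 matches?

1

Win totals: Lorne 6, Norham 5, Arden 7, Ivins 4, Kelby 3, Sutton 1, Glenholt 0, Calder 2.
Exactly 3: Kelby — 1 club.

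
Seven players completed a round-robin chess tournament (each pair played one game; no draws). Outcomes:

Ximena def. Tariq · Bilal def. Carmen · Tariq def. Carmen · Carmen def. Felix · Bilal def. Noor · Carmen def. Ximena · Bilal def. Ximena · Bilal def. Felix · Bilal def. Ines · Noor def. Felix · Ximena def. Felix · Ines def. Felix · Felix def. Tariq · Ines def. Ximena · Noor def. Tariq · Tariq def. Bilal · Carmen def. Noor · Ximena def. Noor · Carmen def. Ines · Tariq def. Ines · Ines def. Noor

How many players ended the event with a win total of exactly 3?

3

Win totals: Felix 1, Carmen 4, Ines 3, Ximena 3, Noor 2, Bilal 5, Tariq 3.
Exactly 3: Ines, Ximena, Tariq — 3 players.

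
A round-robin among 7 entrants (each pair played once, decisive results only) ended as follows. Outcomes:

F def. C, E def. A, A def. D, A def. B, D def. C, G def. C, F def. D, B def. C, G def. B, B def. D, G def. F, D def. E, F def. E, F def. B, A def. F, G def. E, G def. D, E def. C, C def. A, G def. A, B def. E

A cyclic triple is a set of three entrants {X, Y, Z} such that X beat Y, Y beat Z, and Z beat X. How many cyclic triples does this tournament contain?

Win totals: A 3, B 3, C 1, D 2, E 2, F 4, G 6.
An entrant with w wins dominates both others in C(w,2) triples; summing gives 3 + 3 + 0 + 1 + 1 + 6 + 15 = 29 transitive triples.
Total triples C(7,3) = 35, so cyclic triples = 35 − 29 = 6.

6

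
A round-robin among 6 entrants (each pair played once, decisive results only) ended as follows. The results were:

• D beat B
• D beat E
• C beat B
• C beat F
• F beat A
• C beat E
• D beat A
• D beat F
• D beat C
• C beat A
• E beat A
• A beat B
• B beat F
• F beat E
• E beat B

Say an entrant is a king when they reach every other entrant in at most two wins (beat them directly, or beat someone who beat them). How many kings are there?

1

A cannot reach C, D, E in two steps.
B cannot reach C, D in two steps.
C cannot reach D in two steps.
D reaches everyone (king).
E cannot reach C, D in two steps.
F cannot reach C, D in two steps.
Kings: D — 1.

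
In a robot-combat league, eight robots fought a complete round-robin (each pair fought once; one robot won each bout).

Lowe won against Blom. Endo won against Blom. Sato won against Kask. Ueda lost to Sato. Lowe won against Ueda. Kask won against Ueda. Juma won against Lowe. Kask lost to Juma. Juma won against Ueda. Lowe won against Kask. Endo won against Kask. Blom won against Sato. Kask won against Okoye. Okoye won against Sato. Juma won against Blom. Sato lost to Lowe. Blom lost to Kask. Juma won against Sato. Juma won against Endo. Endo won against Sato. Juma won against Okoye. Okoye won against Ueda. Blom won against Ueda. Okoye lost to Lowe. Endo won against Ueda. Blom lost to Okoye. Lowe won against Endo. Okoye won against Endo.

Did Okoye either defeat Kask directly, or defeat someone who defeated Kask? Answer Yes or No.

Yes

Okoye did not beat Kask directly.
Okoye beat Endo, Ueda, Sato, Blom. Of those, Endo beat Kask.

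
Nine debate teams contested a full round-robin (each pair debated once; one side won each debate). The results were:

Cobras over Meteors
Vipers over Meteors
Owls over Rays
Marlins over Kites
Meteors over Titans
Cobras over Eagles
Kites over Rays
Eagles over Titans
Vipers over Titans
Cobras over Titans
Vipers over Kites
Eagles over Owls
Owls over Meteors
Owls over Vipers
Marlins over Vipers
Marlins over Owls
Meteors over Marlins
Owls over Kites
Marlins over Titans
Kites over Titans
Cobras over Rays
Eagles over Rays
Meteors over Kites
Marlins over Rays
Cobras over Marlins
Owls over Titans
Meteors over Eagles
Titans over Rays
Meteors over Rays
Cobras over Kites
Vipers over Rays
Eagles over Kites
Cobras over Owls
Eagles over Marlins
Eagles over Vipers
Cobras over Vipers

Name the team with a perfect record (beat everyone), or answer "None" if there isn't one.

Cobras has 8 wins out of 8 opponents — a perfect record.

Cobras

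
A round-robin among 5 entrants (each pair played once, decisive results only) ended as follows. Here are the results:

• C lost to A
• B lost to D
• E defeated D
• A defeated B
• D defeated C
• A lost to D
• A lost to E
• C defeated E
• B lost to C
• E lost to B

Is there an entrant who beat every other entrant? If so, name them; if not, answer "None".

Highest win total is D with 3 (out of 4 possible).
D lost to E, so no entrant went undefeated.

None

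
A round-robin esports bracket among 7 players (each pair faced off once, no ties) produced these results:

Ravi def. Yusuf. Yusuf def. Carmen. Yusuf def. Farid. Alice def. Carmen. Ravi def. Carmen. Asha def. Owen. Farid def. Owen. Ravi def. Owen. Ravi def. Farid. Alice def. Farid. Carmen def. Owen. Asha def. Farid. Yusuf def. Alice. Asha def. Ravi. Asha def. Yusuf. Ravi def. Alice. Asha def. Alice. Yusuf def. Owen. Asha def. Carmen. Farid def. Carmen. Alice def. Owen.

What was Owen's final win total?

Owen's results: beat no one; lost to Farid, Ravi, Carmen, Asha, Yusuf, Alice.
That is 0 wins.

0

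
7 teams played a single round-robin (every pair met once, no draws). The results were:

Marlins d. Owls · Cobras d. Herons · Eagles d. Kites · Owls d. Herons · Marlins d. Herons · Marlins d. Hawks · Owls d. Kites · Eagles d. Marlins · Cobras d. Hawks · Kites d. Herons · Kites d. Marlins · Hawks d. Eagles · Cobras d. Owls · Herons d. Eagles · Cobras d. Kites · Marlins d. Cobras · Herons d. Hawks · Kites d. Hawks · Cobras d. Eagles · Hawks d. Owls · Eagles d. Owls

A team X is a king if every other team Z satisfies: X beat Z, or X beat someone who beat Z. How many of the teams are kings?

4

Eagles reaches everyone (king).
Herons cannot reach Cobras in two steps.
Kites reaches everyone (king).
Owls cannot reach Cobras in two steps.
Marlins reaches everyone (king).
Hawks cannot reach Cobras in two steps.
Cobras reaches everyone (king).
Kings: Eagles, Kites, Marlins, Cobras — 4.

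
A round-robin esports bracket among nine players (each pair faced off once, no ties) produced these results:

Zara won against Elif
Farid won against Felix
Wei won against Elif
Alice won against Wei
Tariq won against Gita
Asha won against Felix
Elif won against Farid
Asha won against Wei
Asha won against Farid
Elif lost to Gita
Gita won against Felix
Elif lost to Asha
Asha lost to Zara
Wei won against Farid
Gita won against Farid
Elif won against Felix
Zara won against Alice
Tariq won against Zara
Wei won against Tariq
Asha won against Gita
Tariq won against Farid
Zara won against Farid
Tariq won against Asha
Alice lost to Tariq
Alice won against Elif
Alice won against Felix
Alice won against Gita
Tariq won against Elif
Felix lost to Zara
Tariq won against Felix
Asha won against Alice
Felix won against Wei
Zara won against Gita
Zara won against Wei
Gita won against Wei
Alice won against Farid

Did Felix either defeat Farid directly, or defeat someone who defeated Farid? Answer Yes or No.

Yes

Felix did not beat Farid directly.
Felix beat Wei. Of those, Wei beat Farid.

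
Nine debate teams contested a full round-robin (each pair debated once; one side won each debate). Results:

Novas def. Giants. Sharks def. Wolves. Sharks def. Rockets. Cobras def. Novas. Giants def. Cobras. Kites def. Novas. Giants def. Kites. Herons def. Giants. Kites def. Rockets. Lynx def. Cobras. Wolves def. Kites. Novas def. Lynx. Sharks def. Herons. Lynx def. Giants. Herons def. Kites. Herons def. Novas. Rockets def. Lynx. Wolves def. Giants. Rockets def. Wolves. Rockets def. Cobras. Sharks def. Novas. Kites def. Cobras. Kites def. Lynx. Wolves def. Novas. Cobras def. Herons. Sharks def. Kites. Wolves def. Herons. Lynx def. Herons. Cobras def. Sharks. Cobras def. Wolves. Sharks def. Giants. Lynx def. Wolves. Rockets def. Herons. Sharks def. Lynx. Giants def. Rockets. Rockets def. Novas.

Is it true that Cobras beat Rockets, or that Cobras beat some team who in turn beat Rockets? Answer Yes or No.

Yes

Cobras did not beat Rockets directly.
Cobras beat Herons, Wolves, Sharks, Novas. Of those, Sharks beat Rockets.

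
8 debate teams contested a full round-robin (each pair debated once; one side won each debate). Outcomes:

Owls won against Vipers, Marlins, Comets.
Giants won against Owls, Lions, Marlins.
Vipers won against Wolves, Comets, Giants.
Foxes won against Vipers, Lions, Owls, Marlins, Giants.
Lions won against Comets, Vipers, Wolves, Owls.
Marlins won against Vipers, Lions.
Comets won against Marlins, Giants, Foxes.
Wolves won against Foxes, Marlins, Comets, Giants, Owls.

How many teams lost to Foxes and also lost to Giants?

3

Foxes beat: Owls, Giants, Lions, Marlins, Vipers.
Giants beat: Owls, Lions, Marlins.
Both beat: Owls, Lions, Marlins — 3.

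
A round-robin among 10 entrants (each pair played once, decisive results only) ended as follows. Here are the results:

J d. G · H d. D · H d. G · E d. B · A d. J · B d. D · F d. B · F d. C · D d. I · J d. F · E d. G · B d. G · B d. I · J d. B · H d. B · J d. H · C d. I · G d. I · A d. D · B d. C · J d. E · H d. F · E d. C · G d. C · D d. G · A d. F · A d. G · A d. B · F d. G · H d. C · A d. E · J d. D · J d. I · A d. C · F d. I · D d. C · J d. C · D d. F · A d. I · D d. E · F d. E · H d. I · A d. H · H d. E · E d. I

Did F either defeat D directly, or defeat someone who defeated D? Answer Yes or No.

F did not beat D directly.
F beat B, C, E, G, I. Of those, B beat D.

Yes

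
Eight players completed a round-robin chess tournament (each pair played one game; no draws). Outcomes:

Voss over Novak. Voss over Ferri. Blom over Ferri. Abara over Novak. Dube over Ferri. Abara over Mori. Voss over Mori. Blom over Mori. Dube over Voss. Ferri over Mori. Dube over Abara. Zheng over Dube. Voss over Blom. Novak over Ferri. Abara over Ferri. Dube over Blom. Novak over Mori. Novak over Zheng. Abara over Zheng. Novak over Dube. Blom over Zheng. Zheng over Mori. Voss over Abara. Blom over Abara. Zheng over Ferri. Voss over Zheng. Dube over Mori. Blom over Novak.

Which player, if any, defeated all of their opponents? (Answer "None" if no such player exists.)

Highest win total is Voss with 6 (out of 7 possible).
Voss lost to Dube, so no player went undefeated.

None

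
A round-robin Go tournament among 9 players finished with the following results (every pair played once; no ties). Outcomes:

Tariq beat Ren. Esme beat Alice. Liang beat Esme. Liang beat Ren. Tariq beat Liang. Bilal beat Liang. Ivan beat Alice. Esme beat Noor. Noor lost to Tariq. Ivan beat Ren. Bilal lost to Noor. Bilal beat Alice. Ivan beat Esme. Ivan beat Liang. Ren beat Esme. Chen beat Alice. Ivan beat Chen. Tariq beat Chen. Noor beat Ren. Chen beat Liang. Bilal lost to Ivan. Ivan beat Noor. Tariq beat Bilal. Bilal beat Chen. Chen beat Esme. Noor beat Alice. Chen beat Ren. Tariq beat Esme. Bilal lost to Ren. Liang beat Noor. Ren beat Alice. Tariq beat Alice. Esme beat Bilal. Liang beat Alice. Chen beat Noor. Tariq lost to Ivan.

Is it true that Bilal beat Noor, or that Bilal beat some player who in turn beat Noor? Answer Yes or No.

Yes

Bilal did not beat Noor directly.
Bilal beat Liang, Chen, Alice. Of those, Liang beat Noor.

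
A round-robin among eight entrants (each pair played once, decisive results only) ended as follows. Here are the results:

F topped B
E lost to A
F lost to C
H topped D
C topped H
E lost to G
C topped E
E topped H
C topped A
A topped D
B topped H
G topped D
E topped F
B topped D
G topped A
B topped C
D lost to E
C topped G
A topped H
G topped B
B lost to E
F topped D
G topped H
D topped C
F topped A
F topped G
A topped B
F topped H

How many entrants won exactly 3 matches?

1

Win totals: A 4, B 3, C 5, D 1, E 4, F 5, G 5, H 1.
Exactly 3: B — 1 entrant.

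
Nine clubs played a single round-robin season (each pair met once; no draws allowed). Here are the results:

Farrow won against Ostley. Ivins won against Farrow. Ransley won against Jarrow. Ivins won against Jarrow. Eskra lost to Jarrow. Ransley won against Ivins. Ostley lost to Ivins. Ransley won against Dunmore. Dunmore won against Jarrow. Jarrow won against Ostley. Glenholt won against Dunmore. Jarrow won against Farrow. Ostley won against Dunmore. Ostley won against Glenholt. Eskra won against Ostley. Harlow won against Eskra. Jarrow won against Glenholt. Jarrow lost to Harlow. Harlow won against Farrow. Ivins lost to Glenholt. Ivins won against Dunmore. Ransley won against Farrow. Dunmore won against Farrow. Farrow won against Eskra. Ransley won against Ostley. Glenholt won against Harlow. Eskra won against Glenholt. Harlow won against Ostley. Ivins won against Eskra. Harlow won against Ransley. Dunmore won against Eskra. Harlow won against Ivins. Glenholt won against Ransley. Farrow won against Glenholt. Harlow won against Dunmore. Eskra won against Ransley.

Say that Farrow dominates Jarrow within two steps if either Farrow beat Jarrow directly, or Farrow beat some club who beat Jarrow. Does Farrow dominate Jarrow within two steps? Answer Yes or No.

No

Farrow did not beat Jarrow directly.
Farrow beat Glenholt, Ostley, Eskra, but each of them lost to Jarrow. No two-step path.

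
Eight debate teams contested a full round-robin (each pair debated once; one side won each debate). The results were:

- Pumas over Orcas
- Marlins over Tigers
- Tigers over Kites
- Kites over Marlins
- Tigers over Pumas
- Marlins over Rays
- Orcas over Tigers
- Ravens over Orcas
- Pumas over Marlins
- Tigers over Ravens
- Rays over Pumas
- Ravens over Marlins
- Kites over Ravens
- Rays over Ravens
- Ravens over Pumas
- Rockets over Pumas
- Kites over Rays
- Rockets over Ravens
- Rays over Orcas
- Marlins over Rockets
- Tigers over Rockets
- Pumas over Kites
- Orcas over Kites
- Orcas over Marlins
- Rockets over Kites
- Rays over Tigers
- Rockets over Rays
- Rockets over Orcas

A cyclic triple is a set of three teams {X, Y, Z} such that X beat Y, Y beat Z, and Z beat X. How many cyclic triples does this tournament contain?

Win totals: Kites 3, Tigers 4, Ravens 3, Rays 4, Marlins 3, Orcas 3, Rockets 5, Pumas 3.
A team with w wins dominates both others in C(w,2) triples; summing gives 3 + 6 + 3 + 6 + 3 + 3 + 10 + 3 = 37 transitive triples.
Total triples C(8,3) = 56, so cyclic triples = 56 − 37 = 19.

19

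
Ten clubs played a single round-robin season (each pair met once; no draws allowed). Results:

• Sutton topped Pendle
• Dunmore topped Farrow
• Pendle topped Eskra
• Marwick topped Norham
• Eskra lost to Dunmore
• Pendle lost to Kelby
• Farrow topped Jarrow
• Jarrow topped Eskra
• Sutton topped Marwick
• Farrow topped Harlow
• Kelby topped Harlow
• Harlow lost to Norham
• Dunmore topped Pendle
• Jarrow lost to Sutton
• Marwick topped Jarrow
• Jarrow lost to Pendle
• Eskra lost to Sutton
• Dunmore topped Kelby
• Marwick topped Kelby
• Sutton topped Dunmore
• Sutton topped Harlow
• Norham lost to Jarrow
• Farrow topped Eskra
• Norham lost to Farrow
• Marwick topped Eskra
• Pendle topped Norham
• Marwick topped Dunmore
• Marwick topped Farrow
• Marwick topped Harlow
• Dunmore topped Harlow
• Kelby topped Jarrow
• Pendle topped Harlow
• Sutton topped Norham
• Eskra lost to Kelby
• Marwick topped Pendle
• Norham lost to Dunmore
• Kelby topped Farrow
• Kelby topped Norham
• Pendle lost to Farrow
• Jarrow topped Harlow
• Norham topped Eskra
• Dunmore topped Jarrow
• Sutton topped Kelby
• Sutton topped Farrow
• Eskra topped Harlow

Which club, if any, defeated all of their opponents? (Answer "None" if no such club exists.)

Sutton has 9 wins out of 9 opponents — a perfect record.

Sutton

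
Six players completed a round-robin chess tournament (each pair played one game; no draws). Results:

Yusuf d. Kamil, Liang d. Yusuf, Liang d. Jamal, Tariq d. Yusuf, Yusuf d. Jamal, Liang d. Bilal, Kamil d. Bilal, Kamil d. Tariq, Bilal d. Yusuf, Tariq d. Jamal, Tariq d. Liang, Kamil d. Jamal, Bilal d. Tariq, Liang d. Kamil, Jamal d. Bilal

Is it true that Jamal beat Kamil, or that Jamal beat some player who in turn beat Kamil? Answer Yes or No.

Jamal did not beat Kamil directly.
Jamal beat Bilal, but each of them lost to Kamil. No two-step path.

No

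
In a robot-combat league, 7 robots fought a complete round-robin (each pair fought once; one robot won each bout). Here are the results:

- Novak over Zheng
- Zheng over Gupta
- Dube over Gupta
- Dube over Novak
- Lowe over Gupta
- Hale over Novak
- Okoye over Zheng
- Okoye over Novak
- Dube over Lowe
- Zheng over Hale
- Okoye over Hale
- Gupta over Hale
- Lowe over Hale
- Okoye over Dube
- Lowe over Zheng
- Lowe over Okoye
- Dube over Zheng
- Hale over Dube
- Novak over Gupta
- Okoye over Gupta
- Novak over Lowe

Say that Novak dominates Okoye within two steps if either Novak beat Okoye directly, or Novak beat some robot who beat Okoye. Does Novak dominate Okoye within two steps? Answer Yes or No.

Novak did not beat Okoye directly.
Novak beat Zheng, Gupta, Lowe. Of those, Lowe beat Okoye.

Yes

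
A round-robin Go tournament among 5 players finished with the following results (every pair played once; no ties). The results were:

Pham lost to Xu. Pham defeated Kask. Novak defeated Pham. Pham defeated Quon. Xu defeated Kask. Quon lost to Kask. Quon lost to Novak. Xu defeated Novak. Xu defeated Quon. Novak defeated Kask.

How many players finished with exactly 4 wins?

1

Win totals: Quon 0, Pham 2, Kask 1, Novak 3, Xu 4.
Exactly 4: Xu — 1 player.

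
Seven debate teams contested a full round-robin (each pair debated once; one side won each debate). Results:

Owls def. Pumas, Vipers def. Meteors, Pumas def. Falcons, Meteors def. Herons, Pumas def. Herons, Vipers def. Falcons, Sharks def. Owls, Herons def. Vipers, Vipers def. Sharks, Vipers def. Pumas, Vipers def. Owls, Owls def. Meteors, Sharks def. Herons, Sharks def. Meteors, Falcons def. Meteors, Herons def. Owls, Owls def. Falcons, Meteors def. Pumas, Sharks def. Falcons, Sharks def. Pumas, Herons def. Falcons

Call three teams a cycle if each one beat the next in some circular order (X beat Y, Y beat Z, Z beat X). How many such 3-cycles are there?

Win totals: Meteors 2, Pumas 2, Sharks 5, Owls 3, Falcons 1, Herons 3, Vipers 5.
A team with w wins dominates both others in C(w,2) triples; summing gives 1 + 1 + 10 + 3 + 0 + 3 + 10 = 28 transitive triples.
Total triples C(7,3) = 35, so cyclic triples = 35 − 28 = 7.

7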